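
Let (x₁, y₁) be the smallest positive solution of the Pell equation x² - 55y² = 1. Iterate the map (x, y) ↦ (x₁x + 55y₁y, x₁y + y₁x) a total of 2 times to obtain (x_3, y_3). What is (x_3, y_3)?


Step 1: Find the fundamental solution (x₁, y₁) of x² - 55y² = 1.
  Expand √55 as a continued fraction. a₀ = ⌊√55⌋ = 7; iterate m_{k+1} = d_k·a_k − m_k, d_{k+1} = (55 − m_{k+1}²)/d_k, a_{k+1} = ⌊(a₀ + m_{k+1})/d_{k+1}⌋ (starting m₀ = 0, d₀ = 1), with convergents p_k = a_k·p_{k-1} + p_{k-2}, q_k = a_k·q_{k-1} + q_{k-2} (p₋₁ = 1, q₋₁ = 0):
  k = 0: a₀ = 7; p₀/q₀ = 7/1; p₀² − 55·q₀² = 49 − 55 = -6.
  k = 1: m = 7, d = 6, a = ⌊(7 + 7)/6⌋ = 2; p/q = (2·7 + 1)/(2·1 + 0) = 15/2; p² − 55·q² = 225 − 220 = 5.
  k = 2: m = 5, d = 5, a = ⌊(7 + 5)/5⌋ = 2; p/q = (2·15 + 7)/(2·2 + 1) = 37/5; p² − 55·q² = 1369 − 1375 = -6.
  k = 3: m = 5, d = 6, a = ⌊(7 + 5)/6⌋ = 2; p/q = (2·37 + 15)/(2·5 + 2) = 89/12; p² − 55·q² = 7921 − 7920 = 1.
  The first convergent with p² − 55·q² = 1 gives the fundamental solution (x₁, y₁) = (89, 12).
Step 2: Apply the recurrence (x_{n+1}, y_{n+1}) = (x₁x_n + 55y₁y_n, x₁y_n + y₁x_n) repeatedly.
  From (x_1, y_1) = (89, 12): x_2 = 89·89 + 55·12·12 = 15841; y_2 = 89·12 + 12·89 = 2136.
  From (x_2, y_2) = (15841, 2136): x_3 = 89·15841 + 55·12·2136 = 2819609; y_3 = 89·2136 + 12·15841 = 380196.
Step 3: Verify x_3² - 55·y_3² = 7950194912881 - 7950194912880 = 1 (should be 1). ✓

(x_1, y_1) = (89, 12); (x_3, y_3) = (2819609, 380196).


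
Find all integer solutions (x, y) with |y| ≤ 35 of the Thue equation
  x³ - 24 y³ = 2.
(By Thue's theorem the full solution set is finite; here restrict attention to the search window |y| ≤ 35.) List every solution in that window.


The equation is x³ - 24y³ = 2. For fixed y, x³ = 24·y³ + 2, so a solution requires the RHS to be a perfect cube.
Strategy: iterate y from -35 to 35, compute RHS = 24·y³ + 2, and check whether it is a (positive or negative) perfect cube.
Check small values of y:
  y = 0: RHS = 2 is not a perfect cube.
  y = 1: RHS = 26 is not a perfect cube.
  y = -1: RHS = -22 is not a perfect cube.
  y = 2: RHS = 194 is not a perfect cube.
  y = -2: RHS = -190 is not a perfect cube.
  y = 3: RHS = 650 is not a perfect cube.
  y = -3: RHS = -646 is not a perfect cube.
Continuing the search up to |y| = 35 finds no solutions either.
No (x, y) in the scanned range satisfies the equation.

No integer solutions with |y| ≤ 35.


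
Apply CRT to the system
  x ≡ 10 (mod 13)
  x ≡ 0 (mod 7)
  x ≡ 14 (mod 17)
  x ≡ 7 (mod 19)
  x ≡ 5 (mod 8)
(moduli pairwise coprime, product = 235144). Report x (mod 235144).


Product of moduli M = 13 · 7 · 17 · 19 · 8 = 235144.
Merge one congruence at a time:
  Start: x ≡ 10 (mod 13).
  Combine with x ≡ 0 (mod 7); new modulus lcm = 91.
    Write x = 10 + 13·t and substitute into x ≡ 0 (mod 7): 13·t ≡ 0 − 10 = -10 (mod 7).
    Reduce coefficients mod 7: 6·t ≡ 4 (mod 7).
    The inverse of 6 mod 7 is 6 (since 6·6 = 36 = 5·7 + 1), so t ≡ 6·4 = 24 ≡ 3 (mod 7).
    Then x = 10 + 13·3 = 49, valid modulo lcm(13, 7) = 91: x ≡ 49 (mod 91).
  Combine with x ≡ 14 (mod 17); new modulus lcm = 1547.
    Write x = 49 + 91·t and substitute into x ≡ 14 (mod 17): 91·t ≡ 14 − 49 = -35 (mod 17).
    Reduce coefficients mod 17: 6·t ≡ 16 (mod 17).
    The inverse of 6 mod 17 is 3 (since 6·3 = 18 = 1·17 + 1), so t ≡ 3·16 = 48 ≡ 14 (mod 17).
    Then x = 49 + 91·14 = 1323, valid modulo lcm(91, 17) = 1547: x ≡ 1323 (mod 1547).
  Combine with x ≡ 7 (mod 19); new modulus lcm = 29393.
    Write x = 1323 + 1547·t and substitute into x ≡ 7 (mod 19): 1547·t ≡ 7 − 1323 = -1316 (mod 19).
    Reduce coefficients mod 19: 8·t ≡ 14 (mod 19).
    The inverse of 8 mod 19 is 12 (since 8·12 = 96 = 5·19 + 1), so t ≡ 12·14 = 168 ≡ 16 (mod 19).
    Then x = 1323 + 1547·16 = 26075, valid modulo lcm(1547, 19) = 29393: x ≡ 26075 (mod 29393).
  Combine with x ≡ 5 (mod 8); new modulus lcm = 235144.
    Write x = 26075 + 29393·t and substitute into x ≡ 5 (mod 8): 29393·t ≡ 5 − 26075 = -26070 (mod 8).
    Reduce coefficients mod 8: 1·t ≡ 2 (mod 8).
    So t ≡ 2 (mod 8).
    Then x = 26075 + 29393·2 = 84861, valid modulo lcm(29393, 8) = 235144: x ≡ 84861 (mod 235144).
Verify against each original: 84861 mod 13 = 10, 84861 mod 7 = 0, 84861 mod 17 = 14, 84861 mod 19 = 7, 84861 mod 8 = 5.

x ≡ 84861 (mod 235144).


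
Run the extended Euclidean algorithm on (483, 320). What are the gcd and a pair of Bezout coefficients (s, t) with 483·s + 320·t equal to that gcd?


Euclidean algorithm on (483, 320) — divide until remainder is 0:
  483 = 1 · 320 + 163
  320 = 1 · 163 + 157
  163 = 1 · 157 + 6
  157 = 26 · 6 + 1
  6 = 6 · 1 + 0
gcd(483, 320) = 1.
Track Bezout coefficients alongside the remainders: start with r₀ = 483 = a·1 + b·0 (s = 1, t = 0) and r₁ = 320 = a·0 + b·1 (s = 0, t = 1); each new remainder r_{k+1} = r_{k-1} − q_k·r_k inherits s_{k+1} = s_{k-1} − q_k·s_k, t_{k+1} = t_{k-1} − q_k·t_k, so r_k = a·s_k + b·t_k at every step:
  q = 1: r = 163, s = 1 − 1·0 = 1, t = 0 − 1·1 = -1  (check: 483·1 + 320·(-1) = 163)
  q = 1: r = 157, s = 0 − 1·1 = -1, t = 1 − 1·(-1) = 2  (check: 483·(-1) + 320·2 = 157)
  q = 1: r = 6, s = 1 − 1·(-1) = 2, t = -1 − 1·2 = -3  (check: 483·2 + 320·(-3) = 6)
  q = 26: r = 1, s = -1 − 26·2 = -53, t = 2 − 26·(-3) = 80  (check: 483·(-53) + 320·80 = 1)
The row with r = 1 (the gcd) gives the Bezout coefficients s = -53, t = 80.
Result: 483 · (-53) + 320 · (80) = 1.

gcd(483, 320) = 1; s = -53, t = 80 (check: 483·(-53) + 320·80 = 1).


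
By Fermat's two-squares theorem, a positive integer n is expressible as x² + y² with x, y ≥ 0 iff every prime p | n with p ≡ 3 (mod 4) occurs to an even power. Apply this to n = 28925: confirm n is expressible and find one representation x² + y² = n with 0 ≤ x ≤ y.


Step 1: Factor n = 28925 = 5^2 · 13 · 89.
Step 2: Check the mod-4 condition on each prime factor: 5 ≡ 1 (mod 4), exponent 2; 13 ≡ 1 (mod 4), exponent 1; 89 ≡ 1 (mod 4), exponent 1.
All primes ≡ 3 (mod 4) appear to even exponent (or don't appear), so by the two-squares theorem n IS expressible as a sum of two squares.
Step 3: Build a representation. Group n = k² · m with k = 5 and m = 13 · 89 = 1157 (a product of primes ≡ 1 (mod 4)); a representation of m scales to one of n via (k·x)² + (k·y)² = k²(x² + y²). Each prime p ≡ 1 (mod 4) is itself a sum of two squares; find a² by testing p − a² for a perfect square:
  13: 13 − 1² = 12, 13 − 2² = 9 = 3² ⇒ 13 = 2² + 3².
  89: 89 − 1² = 88, 89 − 2² = 85, 89 − 3² = 80, 89 − 4² = 73, 89 − 5² = 64 = 8² ⇒ 89 = 5² + 8².
  Combine using the Brahmagupta–Fibonacci identity (a² + b²)(c² + d²) = (ac − bd)² + (ad + bc)² = (ac + bd)² + (ad − bc)²:
  13 · 89 = 1157: from (2² + 3²)(5² + 8²), take (2·5 − 3·8, 2·8 + 3·5) = (10 − 24, 16 + 15) = (-14, 31); dropping signs (only squares matter) gives (14, 31); check 14² + 31² = 196 + 961 = 1157 ✓.
  Scale by k = 5: (5·14, 5·31) = (70, 155).
Step 4: Order so x ≤ y and verify: 70² + 155² = 4900 + 24025 = 28925 = n. ✓

n = 28925 = 70² + 155² (one valid representation with x ≤ y).


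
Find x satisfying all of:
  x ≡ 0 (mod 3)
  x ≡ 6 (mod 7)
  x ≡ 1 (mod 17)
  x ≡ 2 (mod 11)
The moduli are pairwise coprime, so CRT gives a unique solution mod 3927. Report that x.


Product of moduli M = 3 · 7 · 17 · 11 = 3927.
Merge one congruence at a time:
  Start: x ≡ 0 (mod 3).
  Combine with x ≡ 6 (mod 7); new modulus lcm = 21.
    Write x = 0 + 3·t and substitute into x ≡ 6 (mod 7): 3·t ≡ 6 − 0 = 6 (mod 7).
    The inverse of 3 mod 7 is 5 (since 3·5 = 15 = 2·7 + 1), so t ≡ 5·6 = 30 ≡ 2 (mod 7).
    Then x = 0 + 3·2 = 6, valid modulo lcm(3, 7) = 21: x ≡ 6 (mod 21).
  Combine with x ≡ 1 (mod 17); new modulus lcm = 357.
    Write x = 6 + 21·t and substitute into x ≡ 1 (mod 17): 21·t ≡ 1 − 6 = -5 (mod 17).
    Reduce coefficients mod 17: 4·t ≡ 12 (mod 17).
    The inverse of 4 mod 17 is 13 (since 4·13 = 52 = 3·17 + 1), so t ≡ 13·12 = 156 ≡ 3 (mod 17).
    Then x = 6 + 21·3 = 69, valid modulo lcm(21, 17) = 357: x ≡ 69 (mod 357).
  Combine with x ≡ 2 (mod 11); new modulus lcm = 3927.
    Write x = 69 + 357·t and substitute into x ≡ 2 (mod 11): 357·t ≡ 2 − 69 = -67 (mod 11).
    Reduce coefficients mod 11: 5·t ≡ 10 (mod 11).
    The inverse of 5 mod 11 is 9 (since 5·9 = 45 = 4·11 + 1), so t ≡ 9·10 = 90 ≡ 2 (mod 11).
    Then x = 69 + 357·2 = 783, valid modulo lcm(357, 11) = 3927: x ≡ 783 (mod 3927).
Verify against each original: 783 mod 3 = 0, 783 mod 7 = 6, 783 mod 17 = 1, 783 mod 11 = 2.

x ≡ 783 (mod 3927).


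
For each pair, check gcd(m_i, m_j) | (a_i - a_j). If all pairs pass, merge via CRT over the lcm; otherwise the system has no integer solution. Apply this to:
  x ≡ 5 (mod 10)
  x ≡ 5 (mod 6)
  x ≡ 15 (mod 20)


Moduli 10, 6, 20 are not pairwise coprime, so CRT works modulo lcm(m_i) when all pairwise compatibility conditions hold.
Pairwise compatibility: gcd(m_i, m_j) must divide a_i - a_j for every pair.
Merge one congruence at a time:
  Start: x ≡ 5 (mod 10).
  Combine with x ≡ 5 (mod 6): gcd(10, 6) = 2; 5 - 5 = 0, which IS divisible by 2, so compatible.
    Write x = 5 + 10·t and substitute into x ≡ 5 (mod 6): 10·t ≡ 5 − 5 = 0 (mod 6).
    Divide the congruence (and modulus) by g = 2: 5·t ≡ 0 (mod 3).
    Reduce coefficients mod 3: 2·t ≡ 0 (mod 3).
    The inverse of 2 mod 3 is 2 (since 2·2 = 4 = 1·3 + 1), so t ≡ 2·0 = 0 ≡ 0 (mod 3).
    Then x = 5 + 10·0 = 5, valid modulo lcm(10, 6) = 30: x ≡ 5 (mod 30).
  Combine with x ≡ 15 (mod 20): gcd(30, 20) = 10; 15 - 5 = 10, which IS divisible by 10, so compatible.
    Write x = 5 + 30·t and substitute into x ≡ 15 (mod 20): 30·t ≡ 15 − 5 = 10 (mod 20).
    Divide the congruence (and modulus) by g = 10: 3·t ≡ 1 (mod 2).
    Reduce coefficients mod 2: 1·t ≡ 1 (mod 2).
    So t ≡ 1 (mod 2).
    Then x = 5 + 30·1 = 35, valid modulo lcm(30, 20) = 60: x ≡ 35 (mod 60).
Verify: 35 mod 10 = 5, 35 mod 6 = 5, 35 mod 20 = 15.

x ≡ 35 (mod 60).


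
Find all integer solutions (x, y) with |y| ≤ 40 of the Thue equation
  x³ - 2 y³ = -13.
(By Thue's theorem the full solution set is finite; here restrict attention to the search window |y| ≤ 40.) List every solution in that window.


The equation is x³ - 2y³ = -13. For fixed y, x³ = 2·y³ − 13, so a solution requires the RHS to be a perfect cube.
Strategy: iterate y from -40 to 40, compute RHS = 2·y³ − 13, and check whether it is a (positive or negative) perfect cube.
Check small values of y:
  y = 0: RHS = -13 is not a perfect cube.
  y = 1: RHS = -11 is not a perfect cube.
  y = -1: RHS = -15 is not a perfect cube.
  y = 2: RHS = 3 is not a perfect cube.
  y = -2: RHS = -29 is not a perfect cube.
  y = 3: RHS = 41 is not a perfect cube.
  y = -3: RHS = -67 is not a perfect cube.
Continuing the search up to |y| = 40 finds no solutions either.
No (x, y) in the scanned range satisfies the equation.

No integer solutions with |y| ≤ 40.


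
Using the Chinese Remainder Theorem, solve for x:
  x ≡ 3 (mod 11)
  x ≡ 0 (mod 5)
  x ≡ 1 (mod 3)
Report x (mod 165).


Moduli 11, 5, 3 are pairwise coprime; by CRT there is a unique solution modulo M = 11 · 5 · 3 = 165.
Solve pairwise, accumulating the modulus:
  Start with x ≡ 3 (mod 11).
  Combine with x ≡ 0 (mod 5): since gcd(11, 5) = 1, we get a unique residue mod 55.
    Write x = 3 + 11·t and substitute into x ≡ 0 (mod 5): 11·t ≡ 0 − 3 = -3 (mod 5).
    Reduce coefficients mod 5: 1·t ≡ 2 (mod 5).
    So t ≡ 2 (mod 5).
    Then x = 3 + 11·2 = 25, valid modulo lcm(11, 5) = 55: x ≡ 25 (mod 55).
  Combine with x ≡ 1 (mod 3): since gcd(55, 3) = 1, we get a unique residue mod 165.
    Write x = 25 + 55·t and substitute into x ≡ 1 (mod 3): 55·t ≡ 1 − 25 = -24 (mod 3).
    Reduce coefficients mod 3: 1·t ≡ 0 (mod 3).
    So t ≡ 0 (mod 3).
    Then x = 25 + 55·0 = 25, valid modulo lcm(55, 3) = 165: x ≡ 25 (mod 165).
Verify: 25 mod 11 = 3 ✓, 25 mod 5 = 0 ✓, 25 mod 3 = 1 ✓.

x ≡ 25 (mod 165).


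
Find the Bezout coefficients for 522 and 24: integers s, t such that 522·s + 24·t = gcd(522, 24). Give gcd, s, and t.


Euclidean algorithm on (522, 24) — divide until remainder is 0:
  522 = 21 · 24 + 18
  24 = 1 · 18 + 6
  18 = 3 · 6 + 0
gcd(522, 24) = 6.
Track Bezout coefficients alongside the remainders: start with r₀ = 522 = a·1 + b·0 (s = 1, t = 0) and r₁ = 24 = a·0 + b·1 (s = 0, t = 1); each new remainder r_{k+1} = r_{k-1} − q_k·r_k inherits s_{k+1} = s_{k-1} − q_k·s_k, t_{k+1} = t_{k-1} − q_k·t_k, so r_k = a·s_k + b·t_k at every step:
  q = 21: r = 18, s = 1 − 21·0 = 1, t = 0 − 21·1 = -21  (check: 522·1 + 24·(-21) = 18)
  q = 1: r = 6, s = 0 − 1·1 = -1, t = 1 − 1·(-21) = 22  (check: 522·(-1) + 24·22 = 6)
The row with r = 6 (the gcd) gives the Bezout coefficients s = -1, t = 22.
Result: 522 · (-1) + 24 · (22) = 6.

gcd(522, 24) = 6; s = -1, t = 22 (check: 522·(-1) + 24·22 = 6).


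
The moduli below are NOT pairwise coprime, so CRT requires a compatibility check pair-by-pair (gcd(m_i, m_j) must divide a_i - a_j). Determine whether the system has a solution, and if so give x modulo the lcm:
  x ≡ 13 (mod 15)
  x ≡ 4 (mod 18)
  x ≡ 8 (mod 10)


Moduli 15, 18, 10 are not pairwise coprime, so CRT works modulo lcm(m_i) when all pairwise compatibility conditions hold.
Pairwise compatibility: gcd(m_i, m_j) must divide a_i - a_j for every pair.
Merge one congruence at a time:
  Start: x ≡ 13 (mod 15).
  Combine with x ≡ 4 (mod 18): gcd(15, 18) = 3; 4 - 13 = -9, which IS divisible by 3, so compatible.
    Write x = 13 + 15·t and substitute into x ≡ 4 (mod 18): 15·t ≡ 4 − 13 = -9 (mod 18).
    Divide the congruence (and modulus) by g = 3: 5·t ≡ -3 (mod 6).
    Reduce coefficients mod 6: 5·t ≡ 3 (mod 6).
    The inverse of 5 mod 6 is 5 (since 5·5 = 25 = 4·6 + 1), so t ≡ 5·3 = 15 ≡ 3 (mod 6).
    Then x = 13 + 15·3 = 58, valid modulo lcm(15, 18) = 90: x ≡ 58 (mod 90).
  Combine with x ≡ 8 (mod 10): gcd(90, 10) = 10; 8 - 58 = -50, which IS divisible by 10, so compatible.
    Write x = 58 + 90·t and substitute into x ≡ 8 (mod 10): 90·t ≡ 8 − 58 = -50 (mod 10).
    Divide the congruence (and modulus) by g = 10: 9·t ≡ -5 (mod 1).
    Modulo 1 every t works; take t = 0.
    Then x = 58 + 90·0 = 58, valid modulo lcm(90, 10) = 90: x ≡ 58 (mod 90).
Verify: 58 mod 15 = 13, 58 mod 18 = 4, 58 mod 10 = 8.

x ≡ 58 (mod 90).


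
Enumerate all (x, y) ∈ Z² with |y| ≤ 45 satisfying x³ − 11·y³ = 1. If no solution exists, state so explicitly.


The equation is x³ - 11y³ = 1. For fixed y, x³ = 11·y³ + 1, so a solution requires the RHS to be a perfect cube.
Strategy: iterate y from -45 to 45, compute RHS = 11·y³ + 1, and check whether it is a (positive or negative) perfect cube.
Check small values of y:
  y = 0: RHS = 1 = (1)³ ⇒ x = 1 works.
  y = 1: RHS = 12 is not a perfect cube.
  y = -1: RHS = -10 is not a perfect cube.
  y = 2: RHS = 89 is not a perfect cube.
  y = -2: RHS = -87 is not a perfect cube.
  y = 3: RHS = 298 is not a perfect cube.
  y = -3: RHS = -296 is not a perfect cube.
Continuing the search up to |y| = 45 finds no further solutions beyond those listed.
Collected solutions: (1, 0).

Solutions (with |y| ≤ 45): (1, 0).


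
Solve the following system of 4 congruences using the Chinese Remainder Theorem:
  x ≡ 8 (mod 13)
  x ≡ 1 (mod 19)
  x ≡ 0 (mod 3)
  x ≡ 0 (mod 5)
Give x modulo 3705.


Product of moduli M = 13 · 19 · 3 · 5 = 3705.
Merge one congruence at a time:
  Start: x ≡ 8 (mod 13).
  Combine with x ≡ 1 (mod 19); new modulus lcm = 247.
    Write x = 8 + 13·t and substitute into x ≡ 1 (mod 19): 13·t ≡ 1 − 8 = -7 (mod 19).
    Reduce coefficients mod 19: 13·t ≡ 12 (mod 19).
    The inverse of 13 mod 19 is 3 (since 13·3 = 39 = 2·19 + 1), so t ≡ 3·12 = 36 ≡ 17 (mod 19).
    Then x = 8 + 13·17 = 229, valid modulo lcm(13, 19) = 247: x ≡ 229 (mod 247).
  Combine with x ≡ 0 (mod 3); new modulus lcm = 741.
    Write x = 229 + 247·t and substitute into x ≡ 0 (mod 3): 247·t ≡ 0 − 229 = -229 (mod 3).
    Reduce coefficients mod 3: 1·t ≡ 2 (mod 3).
    So t ≡ 2 (mod 3).
    Then x = 229 + 247·2 = 723, valid modulo lcm(247, 3) = 741: x ≡ 723 (mod 741).
  Combine with x ≡ 0 (mod 5); new modulus lcm = 3705.
    Write x = 723 + 741·t and substitute into x ≡ 0 (mod 5): 741·t ≡ 0 − 723 = -723 (mod 5).
    Reduce coefficients mod 5: 1·t ≡ 2 (mod 5).
    So t ≡ 2 (mod 5).
    Then x = 723 + 741·2 = 2205, valid modulo lcm(741, 5) = 3705: x ≡ 2205 (mod 3705).
Verify against each original: 2205 mod 13 = 8, 2205 mod 19 = 1, 2205 mod 3 = 0, 2205 mod 5 = 0.

x ≡ 2205 (mod 3705).


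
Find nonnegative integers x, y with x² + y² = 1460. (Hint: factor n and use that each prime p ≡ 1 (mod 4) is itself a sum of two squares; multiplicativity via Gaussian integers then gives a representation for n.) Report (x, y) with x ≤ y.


Step 1: Factor n = 1460 = 2^2 · 5 · 73.
Step 2: Check the mod-4 condition on each prime factor: 2 = 2 (special); 5 ≡ 1 (mod 4), exponent 1; 73 ≡ 1 (mod 4), exponent 1.
All primes ≡ 3 (mod 4) appear to even exponent (or don't appear), so by the two-squares theorem n IS expressible as a sum of two squares.
Step 3: Build a representation. Group n = k² · m with k = 2 and m = 5 · 73 = 365 (a product of primes ≡ 1 (mod 4)); a representation of m scales to one of n via (k·x)² + (k·y)² = k²(x² + y²). Each prime p ≡ 1 (mod 4) is itself a sum of two squares; find a² by testing p − a² for a perfect square:
  5: 5 − 1² = 4 = 2² ⇒ 5 = 1² + 2².
  73: 73 − 1² = 72, 73 − 2² = 69, 73 − 3² = 64 = 8² ⇒ 73 = 3² + 8².
  Combine using the Brahmagupta–Fibonacci identity (a² + b²)(c² + d²) = (ac − bd)² + (ad + bc)² = (ac + bd)² + (ad − bc)²:
  5 · 73 = 365: from (1² + 2²)(3² + 8²), take (1·3 − 2·8, 1·8 + 2·3) = (3 − 16, 8 + 6) = (-13, 14); dropping signs (only squares matter) gives (13, 14); check 13² + 14² = 169 + 196 = 365 ✓.
  Scale by k = 2: (2·13, 2·14) = (26, 28).
Step 4: Order so x ≤ y and verify: 26² + 28² = 676 + 784 = 1460 = n. ✓

n = 1460 = 26² + 28² (one valid representation with x ≤ y).


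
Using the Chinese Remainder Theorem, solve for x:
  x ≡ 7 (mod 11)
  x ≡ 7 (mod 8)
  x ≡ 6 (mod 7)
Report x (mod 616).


Moduli 11, 8, 7 are pairwise coprime; by CRT there is a unique solution modulo M = 11 · 8 · 7 = 616.
Solve pairwise, accumulating the modulus:
  Start with x ≡ 7 (mod 11).
  Combine with x ≡ 7 (mod 8): since gcd(11, 8) = 1, we get a unique residue mod 88.
    Write x = 7 + 11·t and substitute into x ≡ 7 (mod 8): 11·t ≡ 7 − 7 = 0 (mod 8).
    Reduce coefficients mod 8: 3·t ≡ 0 (mod 8).
    The inverse of 3 mod 8 is 3 (since 3·3 = 9 = 1·8 + 1), so t ≡ 3·0 = 0 ≡ 0 (mod 8).
    Then x = 7 + 11·0 = 7, valid modulo lcm(11, 8) = 88: x ≡ 7 (mod 88).
  Combine with x ≡ 6 (mod 7): since gcd(88, 7) = 1, we get a unique residue mod 616.
    Write x = 7 + 88·t and substitute into x ≡ 6 (mod 7): 88·t ≡ 6 − 7 = -1 (mod 7).
    Reduce coefficients mod 7: 4·t ≡ 6 (mod 7).
    The inverse of 4 mod 7 is 2 (since 4·2 = 8 = 1·7 + 1), so t ≡ 2·6 = 12 ≡ 5 (mod 7).
    Then x = 7 + 88·5 = 447, valid modulo lcm(88, 7) = 616: x ≡ 447 (mod 616).
Verify: 447 mod 11 = 7 ✓, 447 mod 8 = 7 ✓, 447 mod 7 = 6 ✓.

x ≡ 447 (mod 616).


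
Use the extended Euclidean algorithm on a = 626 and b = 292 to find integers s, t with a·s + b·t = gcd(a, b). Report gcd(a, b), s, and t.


Euclidean algorithm on (626, 292) — divide until remainder is 0:
  626 = 2 · 292 + 42
  292 = 6 · 42 + 40
  42 = 1 · 40 + 2
  40 = 20 · 2 + 0
gcd(626, 292) = 2.
Track Bezout coefficients alongside the remainders: start with r₀ = 626 = a·1 + b·0 (s = 1, t = 0) and r₁ = 292 = a·0 + b·1 (s = 0, t = 1); each new remainder r_{k+1} = r_{k-1} − q_k·r_k inherits s_{k+1} = s_{k-1} − q_k·s_k, t_{k+1} = t_{k-1} − q_k·t_k, so r_k = a·s_k + b·t_k at every step:
  q = 2: r = 42, s = 1 − 2·0 = 1, t = 0 − 2·1 = -2  (check: 626·1 + 292·(-2) = 42)
  q = 6: r = 40, s = 0 − 6·1 = -6, t = 1 − 6·(-2) = 13  (check: 626·(-6) + 292·13 = 40)
  q = 1: r = 2, s = 1 − 1·(-6) = 7, t = -2 − 1·13 = -15  (check: 626·7 + 292·(-15) = 2)
The row with r = 2 (the gcd) gives the Bezout coefficients s = 7, t = -15.
Result: 626 · (7) + 292 · (-15) = 2.

gcd(626, 292) = 2; s = 7, t = -15 (check: 626·7 + 292·(-15) = 2).


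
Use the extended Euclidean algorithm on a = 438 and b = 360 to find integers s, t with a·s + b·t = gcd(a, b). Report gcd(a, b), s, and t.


Euclidean algorithm on (438, 360) — divide until remainder is 0:
  438 = 1 · 360 + 78
  360 = 4 · 78 + 48
  78 = 1 · 48 + 30
  48 = 1 · 30 + 18
  30 = 1 · 18 + 12
  18 = 1 · 12 + 6
  12 = 2 · 6 + 0
gcd(438, 360) = 6.
Track Bezout coefficients alongside the remainders: start with r₀ = 438 = a·1 + b·0 (s = 1, t = 0) and r₁ = 360 = a·0 + b·1 (s = 0, t = 1); each new remainder r_{k+1} = r_{k-1} − q_k·r_k inherits s_{k+1} = s_{k-1} − q_k·s_k, t_{k+1} = t_{k-1} − q_k·t_k, so r_k = a·s_k + b·t_k at every step:
  q = 1: r = 78, s = 1 − 1·0 = 1, t = 0 − 1·1 = -1  (check: 438·1 + 360·(-1) = 78)
  q = 4: r = 48, s = 0 − 4·1 = -4, t = 1 − 4·(-1) = 5  (check: 438·(-4) + 360·5 = 48)
  q = 1: r = 30, s = 1 − 1·(-4) = 5, t = -1 − 1·5 = -6  (check: 438·5 + 360·(-6) = 30)
  q = 1: r = 18, s = -4 − 1·5 = -9, t = 5 − 1·(-6) = 11  (check: 438·(-9) + 360·11 = 18)
  q = 1: r = 12, s = 5 − 1·(-9) = 14, t = -6 − 1·11 = -17  (check: 438·14 + 360·(-17) = 12)
  q = 1: r = 6, s = -9 − 1·14 = -23, t = 11 − 1·(-17) = 28  (check: 438·(-23) + 360·28 = 6)
The row with r = 6 (the gcd) gives the Bezout coefficients s = -23, t = 28.
Result: 438 · (-23) + 360 · (28) = 6.

gcd(438, 360) = 6; s = -23, t = 28 (check: 438·(-23) + 360·28 = 6).


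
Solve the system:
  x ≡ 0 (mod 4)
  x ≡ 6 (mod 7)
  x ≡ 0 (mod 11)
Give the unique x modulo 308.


Moduli 4, 7, 11 are pairwise coprime; by CRT there is a unique solution modulo M = 4 · 7 · 11 = 308.
Solve pairwise, accumulating the modulus:
  Start with x ≡ 0 (mod 4).
  Combine with x ≡ 6 (mod 7): since gcd(4, 7) = 1, we get a unique residue mod 28.
    Write x = 0 + 4·t and substitute into x ≡ 6 (mod 7): 4·t ≡ 6 − 0 = 6 (mod 7).
    The inverse of 4 mod 7 is 2 (since 4·2 = 8 = 1·7 + 1), so t ≡ 2·6 = 12 ≡ 5 (mod 7).
    Then x = 0 + 4·5 = 20, valid modulo lcm(4, 7) = 28: x ≡ 20 (mod 28).
  Combine with x ≡ 0 (mod 11): since gcd(28, 11) = 1, we get a unique residue mod 308.
    Write x = 20 + 28·t and substitute into x ≡ 0 (mod 11): 28·t ≡ 0 − 20 = -20 (mod 11).
    Reduce coefficients mod 11: 6·t ≡ 2 (mod 11).
    The inverse of 6 mod 11 is 2 (since 6·2 = 12 = 1·11 + 1), so t ≡ 2·2 = 4 ≡ 4 (mod 11).
    Then x = 20 + 28·4 = 132, valid modulo lcm(28, 11) = 308: x ≡ 132 (mod 308).
Verify: 132 mod 4 = 0 ✓, 132 mod 7 = 6 ✓, 132 mod 11 = 0 ✓.

x ≡ 132 (mod 308).


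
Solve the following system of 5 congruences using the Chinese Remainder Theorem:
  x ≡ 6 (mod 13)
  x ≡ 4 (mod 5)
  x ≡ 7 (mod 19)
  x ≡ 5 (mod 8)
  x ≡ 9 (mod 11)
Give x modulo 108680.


Product of moduli M = 13 · 5 · 19 · 8 · 11 = 108680.
Merge one congruence at a time:
  Start: x ≡ 6 (mod 13).
  Combine with x ≡ 4 (mod 5); new modulus lcm = 65.
    Write x = 6 + 13·t and substitute into x ≡ 4 (mod 5): 13·t ≡ 4 − 6 = -2 (mod 5).
    Reduce coefficients mod 5: 3·t ≡ 3 (mod 5).
    The inverse of 3 mod 5 is 2 (since 3·2 = 6 = 1·5 + 1), so t ≡ 2·3 = 6 ≡ 1 (mod 5).
    Then x = 6 + 13·1 = 19, valid modulo lcm(13, 5) = 65: x ≡ 19 (mod 65).
  Combine with x ≡ 7 (mod 19); new modulus lcm = 1235.
    Write x = 19 + 65·t and substitute into x ≡ 7 (mod 19): 65·t ≡ 7 − 19 = -12 (mod 19).
    Reduce coefficients mod 19: 8·t ≡ 7 (mod 19).
    The inverse of 8 mod 19 is 12 (since 8·12 = 96 = 5·19 + 1), so t ≡ 12·7 = 84 ≡ 8 (mod 19).
    Then x = 19 + 65·8 = 539, valid modulo lcm(65, 19) = 1235: x ≡ 539 (mod 1235).
  Combine with x ≡ 5 (mod 8); new modulus lcm = 9880.
    Write x = 539 + 1235·t and substitute into x ≡ 5 (mod 8): 1235·t ≡ 5 − 539 = -534 (mod 8).
    Reduce coefficients mod 8: 3·t ≡ 2 (mod 8).
    The inverse of 3 mod 8 is 3 (since 3·3 = 9 = 1·8 + 1), so t ≡ 3·2 = 6 ≡ 6 (mod 8).
    Then x = 539 + 1235·6 = 7949, valid modulo lcm(1235, 8) = 9880: x ≡ 7949 (mod 9880).
  Combine with x ≡ 9 (mod 11); new modulus lcm = 108680.
    Write x = 7949 + 9880·t and substitute into x ≡ 9 (mod 11): 9880·t ≡ 9 − 7949 = -7940 (mod 11).
    Reduce coefficients mod 11: 2·t ≡ 2 (mod 11).
    The inverse of 2 mod 11 is 6 (since 2·6 = 12 = 1·11 + 1), so t ≡ 6·2 = 12 ≡ 1 (mod 11).
    Then x = 7949 + 9880·1 = 17829, valid modulo lcm(9880, 11) = 108680: x ≡ 17829 (mod 108680).
Verify against each original: 17829 mod 13 = 6, 17829 mod 5 = 4, 17829 mod 19 = 7, 17829 mod 8 = 5, 17829 mod 11 = 9.

x ≡ 17829 (mod 108680).


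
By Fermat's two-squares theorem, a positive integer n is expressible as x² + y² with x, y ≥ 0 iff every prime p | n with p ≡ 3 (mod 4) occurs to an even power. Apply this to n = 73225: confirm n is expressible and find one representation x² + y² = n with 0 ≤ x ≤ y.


Step 1: Factor n = 73225 = 5^2 · 29 · 101.
Step 2: Check the mod-4 condition on each prime factor: 5 ≡ 1 (mod 4), exponent 2; 29 ≡ 1 (mod 4), exponent 1; 101 ≡ 1 (mod 4), exponent 1.
All primes ≡ 3 (mod 4) appear to even exponent (or don't appear), so by the two-squares theorem n IS expressible as a sum of two squares.
Step 3: Build a representation. Group n = k² · m with k = 5 and m = 29 · 101 = 2929 (a product of primes ≡ 1 (mod 4)); a representation of m scales to one of n via (k·x)² + (k·y)² = k²(x² + y²). Each prime p ≡ 1 (mod 4) is itself a sum of two squares; find a² by testing p − a² for a perfect square:
  29: 29 − 1² = 28, 29 − 2² = 25 = 5² ⇒ 29 = 2² + 5².
  101: 101 − 1² = 100 = 10² ⇒ 101 = 1² + 10².
  Combine using the Brahmagupta–Fibonacci identity (a² + b²)(c² + d²) = (ac − bd)² + (ad + bc)² = (ac + bd)² + (ad − bc)²:
  29 · 101 = 2929: from (2² + 5²)(1² + 10²), take (2·1 − 5·10, 2·10 + 5·1) = (2 − 50, 20 + 5) = (-48, 25); dropping signs (only squares matter) gives (48, 25); check 48² + 25² = 2304 + 625 = 2929 ✓.
  Scale by k = 5: (5·48, 5·25) = (240, 125).
Step 4: Order so x ≤ y and verify: 125² + 240² = 15625 + 57600 = 73225 = n. ✓

n = 73225 = 125² + 240² (one valid representation with x ≤ y).


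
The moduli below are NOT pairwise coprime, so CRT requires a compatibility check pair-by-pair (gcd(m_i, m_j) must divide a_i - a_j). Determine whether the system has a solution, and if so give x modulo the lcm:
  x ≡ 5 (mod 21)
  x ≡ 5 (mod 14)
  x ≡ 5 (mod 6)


Moduli 21, 14, 6 are not pairwise coprime, so CRT works modulo lcm(m_i) when all pairwise compatibility conditions hold.
Pairwise compatibility: gcd(m_i, m_j) must divide a_i - a_j for every pair.
Merge one congruence at a time:
  Start: x ≡ 5 (mod 21).
  Combine with x ≡ 5 (mod 14): gcd(21, 14) = 7; 5 - 5 = 0, which IS divisible by 7, so compatible.
    Write x = 5 + 21·t and substitute into x ≡ 5 (mod 14): 21·t ≡ 5 − 5 = 0 (mod 14).
    Divide the congruence (and modulus) by g = 7: 3·t ≡ 0 (mod 2).
    Reduce coefficients mod 2: 1·t ≡ 0 (mod 2).
    So t ≡ 0 (mod 2).
    Then x = 5 + 21·0 = 5, valid modulo lcm(21, 14) = 42: x ≡ 5 (mod 42).
  Combine with x ≡ 5 (mod 6): gcd(42, 6) = 6; 5 - 5 = 0, which IS divisible by 6, so compatible.
    Write x = 5 + 42·t and substitute into x ≡ 5 (mod 6): 42·t ≡ 5 − 5 = 0 (mod 6).
    Divide the congruence (and modulus) by g = 6: 7·t ≡ 0 (mod 1).
    Modulo 1 every t works; take t = 0.
    Then x = 5 + 42·0 = 5, valid modulo lcm(42, 6) = 42: x ≡ 5 (mod 42).
Verify: 5 mod 21 = 5, 5 mod 14 = 5, 5 mod 6 = 5.

x ≡ 5 (mod 42).


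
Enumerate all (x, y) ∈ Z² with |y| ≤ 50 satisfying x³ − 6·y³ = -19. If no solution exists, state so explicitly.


The equation is x³ - 6y³ = -19. For fixed y, x³ = 6·y³ − 19, so a solution requires the RHS to be a perfect cube.
Strategy: iterate y from -50 to 50, compute RHS = 6·y³ − 19, and check whether it is a (positive or negative) perfect cube.
Check small values of y:
  y = 0: RHS = -19 is not a perfect cube.
  y = 1: RHS = -13 is not a perfect cube.
  y = -1: RHS = -25 is not a perfect cube.
  y = 2: RHS = 29 is not a perfect cube.
  y = -2: RHS = -67 is not a perfect cube.
  y = 3: RHS = 143 is not a perfect cube.
  y = -3: RHS = -181 is not a perfect cube.
Continuing the search up to |y| = 50 finds no solutions either.
No (x, y) in the scanned range satisfies the equation.

No integer solutions with |y| ≤ 50.


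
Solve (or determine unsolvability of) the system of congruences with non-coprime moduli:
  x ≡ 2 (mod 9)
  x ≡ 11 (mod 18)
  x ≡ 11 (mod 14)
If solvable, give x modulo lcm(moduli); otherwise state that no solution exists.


Moduli 9, 18, 14 are not pairwise coprime, so CRT works modulo lcm(m_i) when all pairwise compatibility conditions hold.
Pairwise compatibility: gcd(m_i, m_j) must divide a_i - a_j for every pair.
Merge one congruence at a time:
  Start: x ≡ 2 (mod 9).
  Combine with x ≡ 11 (mod 18): gcd(9, 18) = 9; 11 - 2 = 9, which IS divisible by 9, so compatible.
    Write x = 2 + 9·t and substitute into x ≡ 11 (mod 18): 9·t ≡ 11 − 2 = 9 (mod 18).
    Divide the congruence (and modulus) by g = 9: 1·t ≡ 1 (mod 2).
    So t ≡ 1 (mod 2).
    Then x = 2 + 9·1 = 11, valid modulo lcm(9, 18) = 18: x ≡ 11 (mod 18).
  Combine with x ≡ 11 (mod 14): gcd(18, 14) = 2; 11 - 11 = 0, which IS divisible by 2, so compatible.
    Write x = 11 + 18·t and substitute into x ≡ 11 (mod 14): 18·t ≡ 11 − 11 = 0 (mod 14).
    Divide the congruence (and modulus) by g = 2: 9·t ≡ 0 (mod 7).
    Reduce coefficients mod 7: 2·t ≡ 0 (mod 7).
    The inverse of 2 mod 7 is 4 (since 2·4 = 8 = 1·7 + 1), so t ≡ 4·0 = 0 ≡ 0 (mod 7).
    Then x = 11 + 18·0 = 11, valid modulo lcm(18, 14) = 126: x ≡ 11 (mod 126).
Verify: 11 mod 9 = 2, 11 mod 18 = 11, 11 mod 14 = 11.

x ≡ 11 (mod 126).


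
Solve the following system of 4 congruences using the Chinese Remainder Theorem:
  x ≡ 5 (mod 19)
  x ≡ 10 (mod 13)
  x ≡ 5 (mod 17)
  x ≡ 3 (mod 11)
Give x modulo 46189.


Product of moduli M = 19 · 13 · 17 · 11 = 46189.
Merge one congruence at a time:
  Start: x ≡ 5 (mod 19).
  Combine with x ≡ 10 (mod 13); new modulus lcm = 247.
    Write x = 5 + 19·t and substitute into x ≡ 10 (mod 13): 19·t ≡ 10 − 5 = 5 (mod 13).
    Reduce coefficients mod 13: 6·t ≡ 5 (mod 13).
    The inverse of 6 mod 13 is 11 (since 6·11 = 66 = 5·13 + 1), so t ≡ 11·5 = 55 ≡ 3 (mod 13).
    Then x = 5 + 19·3 = 62, valid modulo lcm(19, 13) = 247: x ≡ 62 (mod 247).
  Combine with x ≡ 5 (mod 17); new modulus lcm = 4199.
    Write x = 62 + 247·t and substitute into x ≡ 5 (mod 17): 247·t ≡ 5 − 62 = -57 (mod 17).
    Reduce coefficients mod 17: 9·t ≡ 11 (mod 17).
    The inverse of 9 mod 17 is 2 (since 9·2 = 18 = 1·17 + 1), so t ≡ 2·11 = 22 ≡ 5 (mod 17).
    Then x = 62 + 247·5 = 1297, valid modulo lcm(247, 17) = 4199: x ≡ 1297 (mod 4199).
  Combine with x ≡ 3 (mod 11); new modulus lcm = 46189.
    Write x = 1297 + 4199·t and substitute into x ≡ 3 (mod 11): 4199·t ≡ 3 − 1297 = -1294 (mod 11).
    Reduce coefficients mod 11: 8·t ≡ 4 (mod 11).
    The inverse of 8 mod 11 is 7 (since 8·7 = 56 = 5·11 + 1), so t ≡ 7·4 = 28 ≡ 6 (mod 11).
    Then x = 1297 + 4199·6 = 26491, valid modulo lcm(4199, 11) = 46189: x ≡ 26491 (mod 46189).
Verify against each original: 26491 mod 19 = 5, 26491 mod 13 = 10, 26491 mod 17 = 5, 26491 mod 11 = 3.

x ≡ 26491 (mod 46189).


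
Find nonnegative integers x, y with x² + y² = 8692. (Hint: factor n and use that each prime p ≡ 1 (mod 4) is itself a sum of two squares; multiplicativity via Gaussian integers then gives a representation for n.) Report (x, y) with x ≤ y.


Step 1: Factor n = 8692 = 2^2 · 41 · 53.
Step 2: Check the mod-4 condition on each prime factor: 2 = 2 (special); 41 ≡ 1 (mod 4), exponent 1; 53 ≡ 1 (mod 4), exponent 1.
All primes ≡ 3 (mod 4) appear to even exponent (or don't appear), so by the two-squares theorem n IS expressible as a sum of two squares.
Step 3: Build a representation. Group n = k² · m with k = 2 and m = 41 · 53 = 2173 (a product of primes ≡ 1 (mod 4)); a representation of m scales to one of n via (k·x)² + (k·y)² = k²(x² + y²). Each prime p ≡ 1 (mod 4) is itself a sum of two squares; find a² by testing p − a² for a perfect square:
  41: 41 − 1² = 40, 41 − 2² = 37, 41 − 3² = 32, 41 − 4² = 25 = 5² ⇒ 41 = 4² + 5².
  53: 53 − 1² = 52, 53 − 2² = 49 = 7² ⇒ 53 = 2² + 7².
  Combine using the Brahmagupta–Fibonacci identity (a² + b²)(c² + d²) = (ac − bd)² + (ad + bc)² = (ac + bd)² + (ad − bc)²:
  41 · 53 = 2173: from (4² + 5²)(2² + 7²), take (4·2 − 5·7, 4·7 + 5·2) = (8 − 35, 28 + 10) = (-27, 38); dropping signs (only squares matter) gives (27, 38); check 27² + 38² = 729 + 1444 = 2173 ✓.
  Scale by k = 2: (2·27, 2·38) = (54, 76).
Step 4: Order so x ≤ y and verify: 54² + 76² = 2916 + 5776 = 8692 = n. ✓

n = 8692 = 54² + 76² (one valid representation with x ≤ y).


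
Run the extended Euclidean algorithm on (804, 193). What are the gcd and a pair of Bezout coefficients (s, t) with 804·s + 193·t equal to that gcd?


Euclidean algorithm on (804, 193) — divide until remainder is 0:
  804 = 4 · 193 + 32
  193 = 6 · 32 + 1
  32 = 32 · 1 + 0
gcd(804, 193) = 1.
Track Bezout coefficients alongside the remainders: start with r₀ = 804 = a·1 + b·0 (s = 1, t = 0) and r₁ = 193 = a·0 + b·1 (s = 0, t = 1); each new remainder r_{k+1} = r_{k-1} − q_k·r_k inherits s_{k+1} = s_{k-1} − q_k·s_k, t_{k+1} = t_{k-1} − q_k·t_k, so r_k = a·s_k + b·t_k at every step:
  q = 4: r = 32, s = 1 − 4·0 = 1, t = 0 − 4·1 = -4  (check: 804·1 + 193·(-4) = 32)
  q = 6: r = 1, s = 0 − 6·1 = -6, t = 1 − 6·(-4) = 25  (check: 804·(-6) + 193·25 = 1)
The row with r = 1 (the gcd) gives the Bezout coefficients s = -6, t = 25.
Result: 804 · (-6) + 193 · (25) = 1.

gcd(804, 193) = 1; s = -6, t = 25 (check: 804·(-6) + 193·25 = 1).


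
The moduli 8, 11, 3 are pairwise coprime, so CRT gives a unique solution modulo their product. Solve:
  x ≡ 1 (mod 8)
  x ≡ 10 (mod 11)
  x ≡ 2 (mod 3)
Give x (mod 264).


Moduli 8, 11, 3 are pairwise coprime; by CRT there is a unique solution modulo M = 8 · 11 · 3 = 264.
Solve pairwise, accumulating the modulus:
  Start with x ≡ 1 (mod 8).
  Combine with x ≡ 10 (mod 11): since gcd(8, 11) = 1, we get a unique residue mod 88.
    Write x = 1 + 8·t and substitute into x ≡ 10 (mod 11): 8·t ≡ 10 − 1 = 9 (mod 11).
    The inverse of 8 mod 11 is 7 (since 8·7 = 56 = 5·11 + 1), so t ≡ 7·9 = 63 ≡ 8 (mod 11).
    Then x = 1 + 8·8 = 65, valid modulo lcm(8, 11) = 88: x ≡ 65 (mod 88).
  Combine with x ≡ 2 (mod 3): since gcd(88, 3) = 1, we get a unique residue mod 264.
    Write x = 65 + 88·t and substitute into x ≡ 2 (mod 3): 88·t ≡ 2 − 65 = -63 (mod 3).
    Reduce coefficients mod 3: 1·t ≡ 0 (mod 3).
    So t ≡ 0 (mod 3).
    Then x = 65 + 88·0 = 65, valid modulo lcm(88, 3) = 264: x ≡ 65 (mod 264).
Verify: 65 mod 8 = 1 ✓, 65 mod 11 = 10 ✓, 65 mod 3 = 2 ✓.

x ≡ 65 (mod 264).


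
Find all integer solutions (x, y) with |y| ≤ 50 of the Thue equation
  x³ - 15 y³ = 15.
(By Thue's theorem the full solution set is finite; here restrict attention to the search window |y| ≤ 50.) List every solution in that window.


The equation is x³ - 15y³ = 15. For fixed y, x³ = 15·y³ + 15, so a solution requires the RHS to be a perfect cube.
Strategy: iterate y from -50 to 50, compute RHS = 15·y³ + 15, and check whether it is a (positive or negative) perfect cube.
Check small values of y:
  y = 0: RHS = 15 is not a perfect cube.
  y = 1: RHS = 30 is not a perfect cube.
  y = -1: RHS = 0 = (0)³ ⇒ x = 0 works.
  y = 2: RHS = 135 is not a perfect cube.
  y = -2: RHS = -105 is not a perfect cube.
  y = 3: RHS = 420 is not a perfect cube.
  y = -3: RHS = -390 is not a perfect cube.
Continuing the search up to |y| = 50 finds no further solutions beyond those listed.
Collected solutions: (0, -1).

Solutions (with |y| ≤ 50): (0, -1).


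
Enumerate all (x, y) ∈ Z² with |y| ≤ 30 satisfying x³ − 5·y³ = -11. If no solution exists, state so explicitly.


The equation is x³ - 5y³ = -11. For fixed y, x³ = 5·y³ − 11, so a solution requires the RHS to be a perfect cube.
Strategy: iterate y from -30 to 30, compute RHS = 5·y³ − 11, and check whether it is a (positive or negative) perfect cube.
Check small values of y:
  y = 0: RHS = -11 is not a perfect cube.
  y = 1: RHS = -6 is not a perfect cube.
  y = -1: RHS = -16 is not a perfect cube.
  y = 2: RHS = 29 is not a perfect cube.
  y = -2: RHS = -51 is not a perfect cube.
  y = 3: RHS = 124 is not a perfect cube.
  y = -3: RHS = -146 is not a perfect cube.
Continuing the search up to |y| = 30 finds no solutions either.
No (x, y) in the scanned range satisfies the equation.

No integer solutions with |y| ≤ 30.


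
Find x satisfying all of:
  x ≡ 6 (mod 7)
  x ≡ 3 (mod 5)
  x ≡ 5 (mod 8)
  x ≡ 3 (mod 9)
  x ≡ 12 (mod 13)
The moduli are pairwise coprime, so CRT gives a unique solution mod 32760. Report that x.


Product of moduli M = 7 · 5 · 8 · 9 · 13 = 32760.
Merge one congruence at a time:
  Start: x ≡ 6 (mod 7).
  Combine with x ≡ 3 (mod 5); new modulus lcm = 35.
    Write x = 6 + 7·t and substitute into x ≡ 3 (mod 5): 7·t ≡ 3 − 6 = -3 (mod 5).
    Reduce coefficients mod 5: 2·t ≡ 2 (mod 5).
    The inverse of 2 mod 5 is 3 (since 2·3 = 6 = 1·5 + 1), so t ≡ 3·2 = 6 ≡ 1 (mod 5).
    Then x = 6 + 7·1 = 13, valid modulo lcm(7, 5) = 35: x ≡ 13 (mod 35).
  Combine with x ≡ 5 (mod 8); new modulus lcm = 280.
    Write x = 13 + 35·t and substitute into x ≡ 5 (mod 8): 35·t ≡ 5 − 13 = -8 (mod 8).
    Reduce coefficients mod 8: 3·t ≡ 0 (mod 8).
    The inverse of 3 mod 8 is 3 (since 3·3 = 9 = 1·8 + 1), so t ≡ 3·0 = 0 ≡ 0 (mod 8).
    Then x = 13 + 35·0 = 13, valid modulo lcm(35, 8) = 280: x ≡ 13 (mod 280).
  Combine with x ≡ 3 (mod 9); new modulus lcm = 2520.
    Write x = 13 + 280·t and substitute into x ≡ 3 (mod 9): 280·t ≡ 3 − 13 = -10 (mod 9).
    Reduce coefficients mod 9: 1·t ≡ 8 (mod 9).
    So t ≡ 8 (mod 9).
    Then x = 13 + 280·8 = 2253, valid modulo lcm(280, 9) = 2520: x ≡ 2253 (mod 2520).
  Combine with x ≡ 12 (mod 13); new modulus lcm = 32760.
    Write x = 2253 + 2520·t and substitute into x ≡ 12 (mod 13): 2520·t ≡ 12 − 2253 = -2241 (mod 13).
    Reduce coefficients mod 13: 11·t ≡ 8 (mod 13).
    The inverse of 11 mod 13 is 6 (since 11·6 = 66 = 5·13 + 1), so t ≡ 6·8 = 48 ≡ 9 (mod 13).
    Then x = 2253 + 2520·9 = 24933, valid modulo lcm(2520, 13) = 32760: x ≡ 24933 (mod 32760).
Verify against each original: 24933 mod 7 = 6, 24933 mod 5 = 3, 24933 mod 8 = 5, 24933 mod 9 = 3, 24933 mod 13 = 12.

x ≡ 24933 (mod 32760).


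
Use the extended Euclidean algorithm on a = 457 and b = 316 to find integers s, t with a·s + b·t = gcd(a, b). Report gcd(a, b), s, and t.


Euclidean algorithm on (457, 316) — divide until remainder is 0:
  457 = 1 · 316 + 141
  316 = 2 · 141 + 34
  141 = 4 · 34 + 5
  34 = 6 · 5 + 4
  5 = 1 · 4 + 1
  4 = 4 · 1 + 0
gcd(457, 316) = 1.
Track Bezout coefficients alongside the remainders: start with r₀ = 457 = a·1 + b·0 (s = 1, t = 0) and r₁ = 316 = a·0 + b·1 (s = 0, t = 1); each new remainder r_{k+1} = r_{k-1} − q_k·r_k inherits s_{k+1} = s_{k-1} − q_k·s_k, t_{k+1} = t_{k-1} − q_k·t_k, so r_k = a·s_k + b·t_k at every step:
  q = 1: r = 141, s = 1 − 1·0 = 1, t = 0 − 1·1 = -1  (check: 457·1 + 316·(-1) = 141)
  q = 2: r = 34, s = 0 − 2·1 = -2, t = 1 − 2·(-1) = 3  (check: 457·(-2) + 316·3 = 34)
  q = 4: r = 5, s = 1 − 4·(-2) = 9, t = -1 − 4·3 = -13  (check: 457·9 + 316·(-13) = 5)
  q = 6: r = 4, s = -2 − 6·9 = -56, t = 3 − 6·(-13) = 81  (check: 457·(-56) + 316·81 = 4)
  q = 1: r = 1, s = 9 − 1·(-56) = 65, t = -13 − 1·81 = -94  (check: 457·65 + 316·(-94) = 1)
The row with r = 1 (the gcd) gives the Bezout coefficients s = 65, t = -94.
Result: 457 · (65) + 316 · (-94) = 1.

gcd(457, 316) = 1; s = 65, t = -94 (check: 457·65 + 316·(-94) = 1).
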